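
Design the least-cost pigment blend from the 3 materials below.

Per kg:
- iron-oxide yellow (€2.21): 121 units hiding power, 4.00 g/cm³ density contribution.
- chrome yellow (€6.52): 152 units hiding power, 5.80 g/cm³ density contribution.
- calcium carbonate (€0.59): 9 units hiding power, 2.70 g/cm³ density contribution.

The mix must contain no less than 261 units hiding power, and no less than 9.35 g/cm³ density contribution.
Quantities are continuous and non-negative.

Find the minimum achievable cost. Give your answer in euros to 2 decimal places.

€4.89

Let x1 = kg of iron-oxide yellow, x2 = kg of chrome yellow, x3 = kg of calcium carbonate.
Minimize 2.21x1 + 6.52x2 + 0.59x3 with:
  121x1 + 152x2 + 9x3 ≥ 261   (hiding power)
  4x1 + 5.8x2 + 2.7x3 ≥ 9.35   (density contribution)
  x1, x2, x3 ≥ 0.
The optimal basis is {iron-oxide yellow, calcium carbonate}; chrome yellow drops out. There the hiding power and density contribution constraints are tight.
So iron-oxide yellow = 2.1347 kg, calcium carbonate = 0.30048 kg.
Objective = 2.21·2.1347 + 0.59·0.30048 = 4.89497.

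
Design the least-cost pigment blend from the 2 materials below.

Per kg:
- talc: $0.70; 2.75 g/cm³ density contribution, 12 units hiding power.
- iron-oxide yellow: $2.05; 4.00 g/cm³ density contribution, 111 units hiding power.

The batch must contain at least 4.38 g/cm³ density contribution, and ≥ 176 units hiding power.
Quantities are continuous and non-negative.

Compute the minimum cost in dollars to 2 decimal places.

This is a linear program. Let x1 = kg of talc, x2 = kg of iron-oxide yellow.
Minimise 0.7x1 + 2.05x2 with:
  2.75x1 + 4x2 ≥ 4.38   (density contribution)
  12x1 + 111x2 ≥ 176   (hiding power)
  x1, x2 ≥ 0.
The minimum-cost mix takes nothing from talc — only iron-oxide yellow. There the hiding power constraint is tight.
That vertex is x2 = 1.586.
Cost = 2.05·1.586 = 3.2513.

$3.25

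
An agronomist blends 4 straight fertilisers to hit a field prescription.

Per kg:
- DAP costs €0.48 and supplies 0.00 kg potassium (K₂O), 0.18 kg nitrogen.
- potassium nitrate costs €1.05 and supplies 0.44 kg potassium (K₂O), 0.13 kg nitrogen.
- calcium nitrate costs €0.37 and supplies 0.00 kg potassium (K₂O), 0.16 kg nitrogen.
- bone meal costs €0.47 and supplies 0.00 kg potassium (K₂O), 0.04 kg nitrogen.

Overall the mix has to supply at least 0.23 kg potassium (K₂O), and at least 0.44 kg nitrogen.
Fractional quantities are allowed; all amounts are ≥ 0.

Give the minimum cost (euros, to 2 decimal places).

€1.41

Let x1 = kg of DAP, x2 = kg of potassium nitrate, x3 = kg of calcium nitrate, x4 = kg of bone meal.
Minimize 0.48x1 + 1.05x2 + 0.37x3 + 0.47x4 s.t.:
  0.44x2 ≥ 0.23   (potassium (K₂O))
  0.18x1 + 0.13x2 + 0.16x3 + 0.04x4 ≥ 0.44   (nitrogen)
  x1, x2, x3, x4 ≥ 0.
The minimum-cost mix takes nothing from DAP, bone meal — only potassium nitrate, calcium nitrate. The potassium (K₂O) and nitrogen requirements are met with equality.
Solving gives x2 = 0.5227, x3 = 2.325.
Total cost: 1.05·0.5227 + 0.37·2.325 = 1.4091.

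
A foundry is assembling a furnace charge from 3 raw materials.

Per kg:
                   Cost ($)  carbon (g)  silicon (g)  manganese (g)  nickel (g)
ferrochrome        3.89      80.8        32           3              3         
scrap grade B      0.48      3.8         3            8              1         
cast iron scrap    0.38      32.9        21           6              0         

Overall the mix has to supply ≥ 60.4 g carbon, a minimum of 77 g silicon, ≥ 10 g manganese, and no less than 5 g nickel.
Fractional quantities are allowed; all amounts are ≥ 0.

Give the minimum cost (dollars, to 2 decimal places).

Let x1 = kg of ferrochrome, x2 = kg of scrap grade B, x3 = kg of cast iron scrap.
Minimize 3.89x1 + 0.48x2 + 0.38x3 with:
  80.8x1 + 3.8x2 + 32.9x3 ≥ 60.4   (carbon)
  32x1 + 3x2 + 21x3 ≥ 77   (silicon)
  3x1 + 8x2 + 6x3 ≥ 10   (manganese)
  3x1 + 1x2 ≥ 5   (nickel)
  x1, x2, x3 ≥ 0.
The minimum-cost mix takes nothing from ferrochrome — only scrap grade B, cast iron scrap. There the silicon and nickel constraints are tight.
Optimal quantities: scrap grade B = 5 kg, cast iron scrap = 2.952 kg.
Objective = 0.48·5 + 0.38·2.952 = 3.5218.

$3.52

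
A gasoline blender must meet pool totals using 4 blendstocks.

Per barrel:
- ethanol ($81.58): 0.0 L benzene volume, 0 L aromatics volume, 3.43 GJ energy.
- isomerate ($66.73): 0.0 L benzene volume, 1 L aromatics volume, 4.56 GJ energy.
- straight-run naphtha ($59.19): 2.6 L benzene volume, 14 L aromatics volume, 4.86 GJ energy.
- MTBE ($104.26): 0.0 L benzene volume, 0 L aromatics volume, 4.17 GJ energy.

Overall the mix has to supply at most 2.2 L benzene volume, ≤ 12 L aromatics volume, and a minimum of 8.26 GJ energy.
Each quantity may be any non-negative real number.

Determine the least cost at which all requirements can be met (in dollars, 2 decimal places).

Let x1 = barrels of ethanol, x2 = barrels of isomerate, x3 = barrels of straight-run naphtha, x4 = barrels of MTBE.
Minimize 81.58x1 + 66.73x2 + 59.19x3 + 104.26x4 subject to:
  2.6x3 ≤ 2.2   (benzene volume)
  1x2 + 14x3 ≤ 12   (aromatics volume)
  3.43x1 + 4.56x2 + 4.86x3 + 4.17x4 ≥ 8.26   (energy)
  x1, x2, x3, x4 ≥ 0.
The minimum-cost mix takes nothing from ethanol, MTBE — only isomerate, straight-run naphtha. There the aromatics volume and energy constraints are tight.
That vertex is x2 = 0.9719, x3 = 0.7877.
Cost = 66.73·0.9719 + 59.19·0.7877 = 111.4789.

$111.48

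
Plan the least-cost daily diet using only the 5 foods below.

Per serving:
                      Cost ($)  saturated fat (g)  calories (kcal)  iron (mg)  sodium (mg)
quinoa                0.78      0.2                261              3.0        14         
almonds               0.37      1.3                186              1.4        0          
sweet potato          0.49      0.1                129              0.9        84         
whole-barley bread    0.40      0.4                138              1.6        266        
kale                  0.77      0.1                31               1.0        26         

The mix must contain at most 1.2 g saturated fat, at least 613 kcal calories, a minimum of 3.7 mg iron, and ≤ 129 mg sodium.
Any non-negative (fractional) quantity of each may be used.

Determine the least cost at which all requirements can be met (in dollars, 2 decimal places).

Treat it as an LP. Let x1 = servings of quinoa, x2 = servings of almonds, x3 = servings of sweet potato, x4 = servings of whole-barley bread, x5 = servings of kale.
Minimize 0.78x1 + 0.37x2 + 0.49x3 + 0.4x4 + 0.77x5 s.t.:
  0.2x1 + 1.3x2 + 0.1x3 + 0.4x4 + 0.1x5 ≤ 1.2   (saturated fat)
  261x1 + 186x2 + 129x3 + 138x4 + 31x5 ≥ 613   (calories)
  3x1 + 1.4x2 + 0.9x3 + 1.6x4 + 1x5 ≥ 3.7   (iron)
  14x1 + 84x3 + 266x4 + 26x5 ≤ 129   (sodium)
  x1, x2, x3, x4, x5 ≥ 0.
The cheapest feasible vertex uses only quinoa, almonds; sweet potato, whole-barley bread, kale are not used. The saturated fat and calories requirements are met with equality.
So quinoa = 1.899 servings, almonds = 0.6309 servings.
Total cost: 0.78·1.899 + 0.37·0.6309 = 1.7147.

$1.71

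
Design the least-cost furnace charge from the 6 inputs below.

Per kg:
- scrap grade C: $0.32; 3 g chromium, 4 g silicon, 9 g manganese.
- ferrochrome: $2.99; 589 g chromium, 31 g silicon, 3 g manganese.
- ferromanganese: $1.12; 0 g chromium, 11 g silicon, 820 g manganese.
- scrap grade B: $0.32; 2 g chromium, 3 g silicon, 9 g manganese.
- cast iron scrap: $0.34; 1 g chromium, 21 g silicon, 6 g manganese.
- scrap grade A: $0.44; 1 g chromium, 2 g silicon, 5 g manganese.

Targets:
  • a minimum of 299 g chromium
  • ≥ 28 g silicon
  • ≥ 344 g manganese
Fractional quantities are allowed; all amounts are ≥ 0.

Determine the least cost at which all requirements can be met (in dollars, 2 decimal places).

$2.11

This is a linear program. Let x1 = kg of scrap grade C, x2 = kg of ferrochrome, x3 = kg of ferromanganese, x4 = kg of scrap grade B, x5 = kg of cast iron scrap, x6 = kg of scrap grade A.
Minimise 0.32x1 + 2.99x2 + 1.12x3 + 0.32x4 + 0.34x5 + 0.44x6 with:
  3x1 + 589x2 + 2x4 + 1x5 + 1x6 ≥ 299   (chromium)
  4x1 + 31x2 + 11x3 + 3x4 + 21x5 + 2x6 ≥ 28   (silicon)
  9x1 + 3x2 + 820x3 + 9x4 + 6x5 + 5x6 ≥ 344   (manganese)
  x1, x2, x3, x4, x5, x6 ≥ 0.
The minimum-cost mix takes nothing from scrap grade C, scrap grade B, scrap grade A — only ferrochrome, ferromanganese, cast iron scrap. Binding constraints: chromium, silicon, manganese.
Optimal quantities: ferrochrome = 0.507 kg, ferromanganese = 0.415 kg, cast iron scrap = 0.3675 kg.
Hence cost = 2.99·0.507 + 1.12·0.415 + 0.34·0.3675 = $2.1057.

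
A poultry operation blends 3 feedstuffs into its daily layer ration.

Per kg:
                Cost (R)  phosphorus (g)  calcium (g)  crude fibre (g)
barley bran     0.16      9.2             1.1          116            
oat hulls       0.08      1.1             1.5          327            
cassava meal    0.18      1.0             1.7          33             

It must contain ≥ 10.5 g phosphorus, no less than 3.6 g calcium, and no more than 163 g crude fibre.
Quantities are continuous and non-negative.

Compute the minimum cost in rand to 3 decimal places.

R0.424

Set it up as a linear program. Let x1 = kg of barley bran, x2 = kg of oat hulls, x3 = kg of cassava meal.
min 0.16x1 + 0.08x2 + 0.18x3 with:
  9.2x1 + 1.1x2 + 1x3 ≥ 10.5   (phosphorus)
  1.1x1 + 1.5x2 + 1.7x3 ≥ 3.6   (calcium)
  116x1 + 327x2 + 33x3 ≤ 163   (crude fibre)
  x1, x2, x3 ≥ 0.
All 3 inputs are positive at the optimum. The phosphorus, calcium, crude fibre requirements are met with equality.
So barley bran = 0.98 kg, oat hulls = 0.001213 kg, cassava meal = 1.482 kg.
Cost = 0.16·0.98 + 0.08·0.001213 + 0.18·1.482 = 0.42366.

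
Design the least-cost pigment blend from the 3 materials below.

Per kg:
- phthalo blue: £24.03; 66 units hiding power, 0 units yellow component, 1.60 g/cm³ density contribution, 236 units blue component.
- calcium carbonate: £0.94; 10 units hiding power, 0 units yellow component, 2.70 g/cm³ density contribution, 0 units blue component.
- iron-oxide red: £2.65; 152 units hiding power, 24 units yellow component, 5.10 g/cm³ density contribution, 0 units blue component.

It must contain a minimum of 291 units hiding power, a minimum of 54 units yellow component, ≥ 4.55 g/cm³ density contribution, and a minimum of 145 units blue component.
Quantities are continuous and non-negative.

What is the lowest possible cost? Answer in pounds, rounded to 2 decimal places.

Let x1 = kg of phthalo blue, x2 = kg of calcium carbonate, x3 = kg of iron-oxide red.
Minimise 24.03x1 + 0.94x2 + 2.65x3 subject to:
  66x1 + 10x2 + 152x3 ≥ 291   (hiding power)
  24x3 ≥ 54   (yellow component)
  1.6x1 + 2.7x2 + 5.1x3 ≥ 4.55   (density contribution)
  236x1 ≥ 145   (blue component)
  x1, x2, x3 ≥ 0.
The minimum-cost mix takes nothing from calcium carbonate — only phthalo blue, iron-oxide red. The yellow component and blue component requirements are met with equality.
So phthalo blue = 0.6144 kg, iron-oxide red = 2.25 kg.
Total cost: 24.03·0.6144 + 2.65·2.25 = 20.7265.

£20.73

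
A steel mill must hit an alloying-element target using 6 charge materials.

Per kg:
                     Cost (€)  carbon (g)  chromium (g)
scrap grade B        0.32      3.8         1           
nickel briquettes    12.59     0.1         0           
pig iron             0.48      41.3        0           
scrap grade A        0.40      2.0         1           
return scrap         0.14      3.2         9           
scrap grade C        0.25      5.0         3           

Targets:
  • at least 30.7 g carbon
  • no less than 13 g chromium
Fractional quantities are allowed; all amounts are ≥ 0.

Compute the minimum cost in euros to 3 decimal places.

Let x1 = kg of scrap grade B, x2 = kg of nickel briquettes, x3 = kg of pig iron, x4 = kg of scrap grade A, x5 = kg of return scrap, x6 = kg of scrap grade C.
Minimize 0.32x1 + 12.59x2 + 0.48x3 + 0.4x4 + 0.14x5 + 0.25x6 subject to:
  3.8x1 + 0.1x2 + 41.3x3 + 2x4 + 3.2x5 + 5x6 ≥ 30.7   (carbon)
  1x1 + 1x4 + 9x5 + 3x6 ≥ 13   (chromium)
  x1, x2, x3, x4, x5, x6 ≥ 0.
The minimum-cost mix takes nothing from scrap grade B, nickel briquettes, scrap grade A, scrap grade C — only pig iron, return scrap. There the carbon and chromium constraints are tight.
So pig iron = 0.6314 kg, return scrap = 1.444 kg.
Hence cost = 0.48·0.6314 + 0.14·1.444 = €0.50523.

€0.505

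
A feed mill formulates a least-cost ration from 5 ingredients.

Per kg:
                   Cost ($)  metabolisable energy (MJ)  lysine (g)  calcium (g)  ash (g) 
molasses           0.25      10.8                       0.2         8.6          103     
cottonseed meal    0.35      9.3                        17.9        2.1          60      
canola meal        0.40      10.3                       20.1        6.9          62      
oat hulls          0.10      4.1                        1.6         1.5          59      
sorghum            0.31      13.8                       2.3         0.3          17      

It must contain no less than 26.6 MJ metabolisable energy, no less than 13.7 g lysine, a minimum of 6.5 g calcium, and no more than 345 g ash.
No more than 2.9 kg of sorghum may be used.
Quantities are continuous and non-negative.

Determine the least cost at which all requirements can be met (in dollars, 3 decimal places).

Treat it as an LP. Let x1 = kg of molasses, x2 = kg of cottonseed meal, x3 = kg of canola meal, x4 = kg of oat hulls, x5 = kg of sorghum.
Minimise 0.25x1 + 0.35x2 + 0.4x3 + 0.1x4 + 0.31x5 subject to:
  10.8x1 + 9.3x2 + 10.3x3 + 4.1x4 + 13.8x5 ≥ 26.6   (metabolisable energy)
  0.2x1 + 17.9x2 + 20.1x3 + 1.6x4 + 2.3x5 ≥ 13.7   (lysine)
  8.6x1 + 2.1x2 + 6.9x3 + 1.5x4 + 0.3x5 ≥ 6.5   (calcium)
  103x1 + 60x2 + 62x3 + 59x4 + 17x5 ≤ 345   (ash)
  x5 ≤ 2.9
  x1, x2, x3, x4, x5 ≥ 0.
The optimal basis is {cottonseed meal, oat hulls, sorghum}; molasses, canola meal drop out. The metabolisable energy, lysine, ash requirements are met with equality.
That vertex is x2 = 0.2552, x4 = 5.558, x5 = 0.1043.
Hence cost = 0.35·0.2552 + 0.1·5.558 + 0.31·0.1043 = $0.67745.

$0.677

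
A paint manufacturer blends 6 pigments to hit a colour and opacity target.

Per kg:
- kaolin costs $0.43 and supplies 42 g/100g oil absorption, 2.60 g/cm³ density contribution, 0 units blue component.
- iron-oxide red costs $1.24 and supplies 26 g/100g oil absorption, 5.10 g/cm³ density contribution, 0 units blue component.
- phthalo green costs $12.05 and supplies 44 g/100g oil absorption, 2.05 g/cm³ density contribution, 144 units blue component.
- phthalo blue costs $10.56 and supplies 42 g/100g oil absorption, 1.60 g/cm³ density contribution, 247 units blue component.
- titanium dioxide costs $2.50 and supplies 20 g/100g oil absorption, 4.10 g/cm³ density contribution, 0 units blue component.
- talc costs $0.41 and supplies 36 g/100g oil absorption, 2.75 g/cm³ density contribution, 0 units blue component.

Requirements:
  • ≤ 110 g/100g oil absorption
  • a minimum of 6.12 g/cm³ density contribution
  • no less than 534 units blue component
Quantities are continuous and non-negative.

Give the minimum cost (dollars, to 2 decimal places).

$23.41

Set it up as a linear program. Let x1 = kg of kaolin, x2 = kg of iron-oxide red, x3 = kg of phthalo green, x4 = kg of phthalo blue, x5 = kg of titanium dioxide, x6 = kg of talc.
Minimise 0.43x1 + 1.24x2 + 12.05x3 + 10.56x4 + 2.5x5 + 0.41x6 with:
  42x1 + 26x2 + 44x3 + 42x4 + 20x5 + 36x6 ≤ 110   (oil absorption)
  2.6x1 + 5.1x2 + 2.05x3 + 1.6x4 + 4.1x5 + 2.75x6 ≥ 6.12   (density contribution)
  144x3 + 247x4 ≥ 534   (blue component)
  x1, x2, x3, x4, x5, x6 ≥ 0.
The cheapest feasible vertex uses only iron-oxide red, phthalo blue, talc; kaolin, phthalo green, titanium dioxide are not used. The oil absorption, density contribution, blue component requirements are met with equality.
That vertex is x2 = 0.3836, x4 = 2.162, x6 = 0.2563.
Total cost: 1.24·0.3836 + 10.56·2.162 + 0.41·0.2563 = 23.4115.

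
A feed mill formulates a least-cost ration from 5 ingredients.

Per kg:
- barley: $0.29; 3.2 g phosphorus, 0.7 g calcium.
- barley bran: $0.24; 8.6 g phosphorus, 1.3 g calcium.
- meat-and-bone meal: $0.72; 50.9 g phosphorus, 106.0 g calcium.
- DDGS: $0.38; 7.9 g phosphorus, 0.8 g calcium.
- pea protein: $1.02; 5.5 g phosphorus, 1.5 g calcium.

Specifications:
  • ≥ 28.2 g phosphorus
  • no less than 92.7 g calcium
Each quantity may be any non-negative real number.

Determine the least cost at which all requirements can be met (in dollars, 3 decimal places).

Let x1 = kg of barley, x2 = kg of barley bran, x3 = kg of meat-and-bone meal, x4 = kg of DDGS, x5 = kg of pea protein.
min 0.29x1 + 0.24x2 + 0.72x3 + 0.38x4 + 1.02x5 subject to:
  3.2x1 + 8.6x2 + 50.9x3 + 7.9x4 + 5.5x5 ≥ 28.2   (phosphorus)
  0.7x1 + 1.3x2 + 106x3 + 0.8x4 + 1.5x5 ≥ 92.7   (calcium)
  x1, x2, x3, x4, x5 ≥ 0.
The minimum-cost mix takes nothing from barley, barley bran, DDGS, pea protein — only meat-and-bone meal. Binding constraint: calcium.
So meat-and-bone meal = 0.8745 kg.
Total cost: 0.72·0.8745 = 0.62964.

$0.630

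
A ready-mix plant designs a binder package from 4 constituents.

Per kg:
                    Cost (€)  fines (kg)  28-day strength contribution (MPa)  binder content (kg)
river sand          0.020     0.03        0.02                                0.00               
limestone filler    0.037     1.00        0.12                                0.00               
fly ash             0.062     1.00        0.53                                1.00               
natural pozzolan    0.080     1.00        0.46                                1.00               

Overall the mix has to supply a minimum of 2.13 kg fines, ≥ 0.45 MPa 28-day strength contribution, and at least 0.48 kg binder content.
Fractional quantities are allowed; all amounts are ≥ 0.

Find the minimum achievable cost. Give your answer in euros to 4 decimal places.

€0.0908

Set it up as a linear program. Let x1 = kg of river sand, x2 = kg of limestone filler, x3 = kg of fly ash, x4 = kg of natural pozzolan.
min 0.02x1 + 0.037x2 + 0.062x3 + 0.08x4 s.t.:
  0.03x1 + 1x2 + 1x3 + 1x4 ≥ 2.13   (fines)
  0.02x1 + 0.12x2 + 0.53x3 + 0.46x4 ≥ 0.45   (28-day strength contribution)
  1x3 + 1x4 ≥ 0.48   (binder content)
  x1, x2, x3, x4 ≥ 0.
At the optimum only limestone filler, fly ash are positive (river sand, natural pozzolan = 0). The fines and binder content requirements are met with equality.
Optimal quantities: limestone filler = 1.65 kg, fly ash = 0.48 kg.
Total cost: 0.037·1.65 + 0.062·0.48 = 0.090810.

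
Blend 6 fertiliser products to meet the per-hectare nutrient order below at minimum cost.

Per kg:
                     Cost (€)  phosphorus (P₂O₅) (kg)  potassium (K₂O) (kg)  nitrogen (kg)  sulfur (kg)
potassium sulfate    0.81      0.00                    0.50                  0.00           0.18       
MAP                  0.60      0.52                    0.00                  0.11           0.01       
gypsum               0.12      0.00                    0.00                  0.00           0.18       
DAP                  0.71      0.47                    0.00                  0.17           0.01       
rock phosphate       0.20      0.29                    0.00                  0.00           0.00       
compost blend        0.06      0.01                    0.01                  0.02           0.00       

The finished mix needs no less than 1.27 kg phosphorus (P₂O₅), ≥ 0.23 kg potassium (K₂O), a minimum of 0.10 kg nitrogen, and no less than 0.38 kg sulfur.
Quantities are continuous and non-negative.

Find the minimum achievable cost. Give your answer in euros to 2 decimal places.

€1.64

Set it up as a linear program. Let x1 = kg of potassium sulfate, x2 = kg of MAP, x3 = kg of gypsum, x4 = kg of DAP, x5 = kg of rock phosphate, x6 = kg of compost blend.
min 0.81x1 + 0.6x2 + 0.12x3 + 0.71x4 + 0.2x5 + 0.06x6 with:
  0.52x2 + 0.47x4 + 0.29x5 + 0.01x6 ≥ 1.27   (phosphorus (P₂O₅))
  0.5x1 + 0.01x6 ≥ 0.23   (potassium (K₂O))
  0.11x2 + 0.17x4 + 0.02x6 ≥ 0.1   (nitrogen)
  0.18x1 + 0.01x2 + 0.18x3 + 0.01x4 ≥ 0.38   (sulfur)
  x1, x2, x3, x4, x5, x6 ≥ 0.
The optimal basis is {potassium sulfate, gypsum, rock phosphate, compost blend}; MAP, DAP drop out. There the phosphorus (P₂O₅), potassium (K₂O), nitrogen, sulfur constraints are tight.
Solving gives x1 = 0.36, x3 = 1.751, x5 = 4.207, x6 = 5.
Total cost: 0.81·0.36 + 0.12·1.751 + 0.2·4.207 + 0.06·5 = 1.6431.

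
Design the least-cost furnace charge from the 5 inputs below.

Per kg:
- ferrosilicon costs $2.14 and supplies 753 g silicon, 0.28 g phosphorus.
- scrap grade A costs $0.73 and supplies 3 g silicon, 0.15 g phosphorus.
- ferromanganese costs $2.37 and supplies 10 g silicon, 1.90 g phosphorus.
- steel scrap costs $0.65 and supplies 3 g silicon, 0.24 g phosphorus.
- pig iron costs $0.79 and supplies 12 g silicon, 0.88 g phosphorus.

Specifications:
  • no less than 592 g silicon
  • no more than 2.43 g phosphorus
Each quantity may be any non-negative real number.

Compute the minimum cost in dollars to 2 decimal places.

$1.68

Set it up as a linear program. Let x1 = kg of ferrosilicon, x2 = kg of scrap grade A, x3 = kg of ferromanganese, x4 = kg of steel scrap, x5 = kg of pig iron.
Minimise 2.14x1 + 0.73x2 + 2.37x3 + 0.65x4 + 0.79x5 subject to:
  753x1 + 3x2 + 10x3 + 3x4 + 12x5 ≥ 592   (silicon)
  0.28x1 + 0.15x2 + 1.9x3 + 0.24x4 + 0.88x5 ≤ 2.43   (phosphorus)
  x1, x2, x3, x4, x5 ≥ 0.
The cheapest feasible vertex uses only ferrosilicon; scrap grade A, ferromanganese, steel scrap, pig iron are not used. The silicon requirement is met with equality.
So ferrosilicon = 0.7862 kg.
Objective = 2.14·0.7862 = 1.6825.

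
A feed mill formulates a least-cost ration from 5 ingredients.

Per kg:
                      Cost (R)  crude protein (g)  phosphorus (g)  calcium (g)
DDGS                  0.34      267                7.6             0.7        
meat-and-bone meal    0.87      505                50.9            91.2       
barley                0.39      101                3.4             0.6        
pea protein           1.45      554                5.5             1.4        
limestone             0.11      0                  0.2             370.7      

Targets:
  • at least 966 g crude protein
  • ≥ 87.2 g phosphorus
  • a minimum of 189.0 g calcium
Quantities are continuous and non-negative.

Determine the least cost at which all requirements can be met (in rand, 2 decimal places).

This is a linear program. Let x1 = kg of DDGS, x2 = kg of meat-and-bone meal, x3 = kg of barley, x4 = kg of pea protein, x5 = kg of limestone.
min 0.34x1 + 0.87x2 + 0.39x3 + 1.45x4 + 0.11x5 with:
  267x1 + 505x2 + 101x3 + 554x4 ≥ 966   (crude protein)
  7.6x1 + 50.9x2 + 3.4x3 + 5.5x4 + 0.2x5 ≥ 87.2   (phosphorus)
  0.7x1 + 91.2x2 + 0.6x3 + 1.4x4 + 370.7x5 ≥ 189   (calcium)
  x1, x2, x3, x4, x5 ≥ 0.
The optimal basis is {DDGS, meat-and-bone meal, limestone}; barley, pea protein drop out. Binding constraints: crude protein, phosphorus, calcium.
That vertex is x1 = 0.5275, x2 = 1.634, x5 = 0.1069.
Cost = 0.34·0.5275 + 0.87·1.634 + 0.11·0.1069 = 1.6127.

R1.61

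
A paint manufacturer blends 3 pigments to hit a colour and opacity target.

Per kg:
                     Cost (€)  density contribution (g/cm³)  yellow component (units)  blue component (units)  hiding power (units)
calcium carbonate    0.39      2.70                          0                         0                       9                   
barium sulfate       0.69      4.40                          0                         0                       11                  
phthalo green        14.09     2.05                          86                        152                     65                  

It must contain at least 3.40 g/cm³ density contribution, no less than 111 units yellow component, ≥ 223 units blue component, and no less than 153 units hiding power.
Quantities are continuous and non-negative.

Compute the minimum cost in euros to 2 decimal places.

€23.17

Let x1 = kg of calcium carbonate, x2 = kg of barium sulfate, x3 = kg of phthalo green.
Minimize 0.39x1 + 0.69x2 + 14.09x3 subject to:
  2.7x1 + 4.4x2 + 2.05x3 ≥ 3.4   (density contribution)
  86x3 ≥ 111   (yellow component)
  152x3 ≥ 223   (blue component)
  9x1 + 11x2 + 65x3 ≥ 153   (hiding power)
  x1, x2, x3 ≥ 0.
At the optimum only calcium carbonate, phthalo green are positive (barium sulfate = 0). The blue component and hiding power requirements are met with equality.
That vertex is x1 = 6.404, x3 = 1.467.
Cost = 0.39·6.404 + 14.09·1.467 = 23.1676.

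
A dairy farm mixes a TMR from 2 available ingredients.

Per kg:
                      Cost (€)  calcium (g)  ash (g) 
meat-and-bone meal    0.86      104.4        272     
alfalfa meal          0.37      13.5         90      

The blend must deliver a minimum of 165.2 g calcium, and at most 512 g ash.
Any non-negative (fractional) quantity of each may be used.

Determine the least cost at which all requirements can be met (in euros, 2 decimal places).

€1.36

Let x1 = kg of meat-and-bone meal, x2 = kg of alfalfa meal.
Minimise 0.86x1 + 0.37x2 subject to:
  104.4x1 + 13.5x2 ≥ 165.2   (calcium)
  272x1 + 90x2 ≤ 512   (ash)
  x1, x2 ≥ 0.
At the optimum only meat-and-bone meal is positive (alfalfa meal = 0). There the calcium constraint is tight.
That vertex is x1 = 1.582.
Cost = 0.86·1.582 = 1.3605.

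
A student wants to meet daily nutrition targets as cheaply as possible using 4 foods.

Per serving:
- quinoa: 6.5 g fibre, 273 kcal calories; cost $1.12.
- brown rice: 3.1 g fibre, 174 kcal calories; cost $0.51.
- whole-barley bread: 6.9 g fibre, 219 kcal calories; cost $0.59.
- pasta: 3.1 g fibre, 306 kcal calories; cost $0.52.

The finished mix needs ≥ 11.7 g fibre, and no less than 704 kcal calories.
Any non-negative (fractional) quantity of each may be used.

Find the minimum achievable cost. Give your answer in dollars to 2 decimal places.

Let x1 = servings of quinoa, x2 = servings of brown rice, x3 = servings of whole-barley bread, x4 = servings of pasta.
Minimise 1.12x1 + 0.51x2 + 0.59x3 + 0.52x4 subject to:
  6.5x1 + 3.1x2 + 6.9x3 + 3.1x4 ≥ 11.7   (fibre)
  273x1 + 174x2 + 219x3 + 306x4 ≥ 704   (calories)
  x1, x2, x3, x4 ≥ 0.
The cheapest feasible vertex uses only whole-barley bread, pasta; quinoa, brown rice are not used. The fibre and calories requirements are met with equality.
That vertex is x3 = 0.9758, x4 = 1.602.
Objective = 0.59·0.9758 + 0.52·1.602 = 1.4088.

$1.41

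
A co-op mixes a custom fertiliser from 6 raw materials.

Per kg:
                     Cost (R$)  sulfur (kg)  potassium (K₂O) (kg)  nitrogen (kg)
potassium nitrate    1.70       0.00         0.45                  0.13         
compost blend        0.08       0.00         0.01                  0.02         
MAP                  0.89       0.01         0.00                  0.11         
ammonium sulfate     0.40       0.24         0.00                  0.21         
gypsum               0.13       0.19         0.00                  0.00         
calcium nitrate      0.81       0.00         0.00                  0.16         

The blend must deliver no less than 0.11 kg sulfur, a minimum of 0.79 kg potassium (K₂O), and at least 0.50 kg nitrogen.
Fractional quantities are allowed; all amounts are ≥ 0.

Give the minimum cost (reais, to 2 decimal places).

R$3.50

Let x1 = kg of potassium nitrate, x2 = kg of compost blend, x3 = kg of MAP, x4 = kg of ammonium sulfate, x5 = kg of gypsum, x6 = kg of calcium nitrate.
Minimize 1.7x1 + 0.08x2 + 0.89x3 + 0.4x4 + 0.13x5 + 0.81x6 with:
  0.01x3 + 0.24x4 + 0.19x5 ≥ 0.11   (sulfur)
  0.45x1 + 0.01x2 ≥ 0.79   (potassium (K₂O))
  0.13x1 + 0.02x2 + 0.11x3 + 0.21x4 + 0.16x6 ≥ 0.5   (nitrogen)
  x1, x2, x3, x4, x5, x6 ≥ 0.
At the optimum only potassium nitrate, ammonium sulfate are positive (compost blend, MAP, gypsum, calcium nitrate = 0). Binding constraints: potassium (K₂O) and nitrogen.
So potassium nitrate = 1.756 kg, ammonium sulfate = 1.294 kg.
Hence cost = 1.7·1.756 + 0.4·1.294 = R$3.5028.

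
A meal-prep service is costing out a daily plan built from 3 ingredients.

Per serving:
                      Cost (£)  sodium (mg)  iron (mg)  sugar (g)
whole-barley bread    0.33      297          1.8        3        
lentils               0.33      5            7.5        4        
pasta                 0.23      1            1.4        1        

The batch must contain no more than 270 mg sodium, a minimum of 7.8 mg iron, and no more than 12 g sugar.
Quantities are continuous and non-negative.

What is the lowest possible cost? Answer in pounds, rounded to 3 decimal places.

Treat it as an LP. Let x1 = servings of whole-barley bread, x2 = servings of lentils, x3 = servings of pasta.
Minimise 0.33x1 + 0.33x2 + 0.23x3 with:
  297x1 + 5x2 + 1x3 ≤ 270   (sodium)
  1.8x1 + 7.5x2 + 1.4x3 ≥ 7.8   (iron)
  3x1 + 4x2 + 1x3 ≤ 12   (sugar)
  x1, x2, x3 ≥ 0.
The optimal basis is {lentils}; whole-barley bread, pasta drop out. Binding constraint: iron.
That vertex is x2 = 1.04.
Objective = 0.33·1.04 = 0.34320.

£0.343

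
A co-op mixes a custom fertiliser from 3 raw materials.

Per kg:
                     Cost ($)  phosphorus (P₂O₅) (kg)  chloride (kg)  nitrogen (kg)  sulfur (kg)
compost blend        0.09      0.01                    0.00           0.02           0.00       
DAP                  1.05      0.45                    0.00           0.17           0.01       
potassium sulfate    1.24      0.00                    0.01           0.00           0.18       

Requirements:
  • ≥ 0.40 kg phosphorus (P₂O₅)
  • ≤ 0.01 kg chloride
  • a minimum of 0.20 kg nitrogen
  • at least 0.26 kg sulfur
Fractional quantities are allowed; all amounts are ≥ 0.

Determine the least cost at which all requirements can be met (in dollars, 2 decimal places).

Treat it as an LP. Let x1 = kg of compost blend, x2 = kg of DAP, x3 = kg of potassium sulfate.
Minimize 0.09x1 + 1.05x2 + 1.24x3 with:
  0.01x1 + 0.45x2 ≥ 0.4   (phosphorus (P₂O₅))
  0.01x3 ≤ 0.01   (chloride)
  0.02x1 + 0.17x2 ≥ 0.2   (nitrogen)
  0.01x2 + 0.18x3 ≥ 0.26   (sulfur)
  x1, x2, x3 ≥ 0.
The cheapest feasible vertex uses only DAP, potassium sulfate; compost blend is not used. Binding constraints: chloride and sulfur.
Solving gives x2 = 8, x3 = 1.
Hence cost = 1.05·8 + 1.24·1 = $9.6400.

$9.64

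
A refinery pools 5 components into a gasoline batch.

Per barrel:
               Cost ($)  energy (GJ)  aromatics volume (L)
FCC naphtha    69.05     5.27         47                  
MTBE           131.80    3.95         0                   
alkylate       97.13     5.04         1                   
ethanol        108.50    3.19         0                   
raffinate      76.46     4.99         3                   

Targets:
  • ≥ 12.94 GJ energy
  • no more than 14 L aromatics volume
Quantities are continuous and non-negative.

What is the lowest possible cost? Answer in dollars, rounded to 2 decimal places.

This is a linear program. Let x1 = barrels of FCC naphtha, x2 = barrels of MTBE, x3 = barrels of alkylate, x4 = barrels of ethanol, x5 = barrels of raffinate.
min 69.05x1 + 131.8x2 + 97.13x3 + 108.5x4 + 76.46x5 s.t.:
  5.27x1 + 3.95x2 + 5.04x3 + 3.19x4 + 4.99x5 ≥ 12.94   (energy)
  47x1 + 1x3 + 3x5 ≤ 14   (aromatics volume)
  x1, x2, x3, x4, x5 ≥ 0.
The minimum-cost mix takes nothing from MTBE, alkylate, ethanol — only FCC naphtha, raffinate. There the energy and aromatics volume constraints are tight.
Solving gives x1 = 0.14192, x5 = 2.4433.
Total cost: 69.05·0.14192 + 76.46·2.4433 = 196.6143.

$196.61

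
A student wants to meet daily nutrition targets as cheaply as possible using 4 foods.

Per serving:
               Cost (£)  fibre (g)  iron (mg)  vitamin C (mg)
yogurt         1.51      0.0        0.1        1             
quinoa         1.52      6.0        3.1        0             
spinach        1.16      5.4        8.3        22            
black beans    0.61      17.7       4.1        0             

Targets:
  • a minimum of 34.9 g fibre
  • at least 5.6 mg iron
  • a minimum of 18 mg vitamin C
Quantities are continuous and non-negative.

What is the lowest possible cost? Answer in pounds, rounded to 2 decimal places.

Let x1 = servings of yogurt, x2 = servings of quinoa, x3 = servings of spinach, x4 = servings of black beans.
min 1.51x1 + 1.52x2 + 1.16x3 + 0.61x4 subject to:
  6x2 + 5.4x3 + 17.7x4 ≥ 34.9   (fibre)
  0.1x1 + 3.1x2 + 8.3x3 + 4.1x4 ≥ 5.6   (iron)
  1x1 + 22x3 ≥ 18   (vitamin C)
  x1, x2, x3, x4 ≥ 0.
The optimal basis is {spinach, black beans}; yogurt, quinoa drop out. Binding constraints: fibre and vitamin C.
So spinach = 0.8182 servings, black beans = 1.722 servings.
Objective = 1.16·0.8182 + 0.61·1.722 = 1.9995.

£2.00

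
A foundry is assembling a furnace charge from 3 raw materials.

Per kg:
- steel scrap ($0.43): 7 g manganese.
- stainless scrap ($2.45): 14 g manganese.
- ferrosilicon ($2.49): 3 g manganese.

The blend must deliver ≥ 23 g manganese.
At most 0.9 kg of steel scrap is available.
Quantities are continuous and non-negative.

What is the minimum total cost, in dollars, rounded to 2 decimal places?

$3.31

Treat it as an LP. Let x1 = kg of steel scrap, x2 = kg of stainless scrap, x3 = kg of ferrosilicon.
Minimise 0.43x1 + 2.45x2 + 2.49x3 s.t.:
  7x1 + 14x2 + 3x3 ≥ 23   (manganese)
  x1 ≤ 0.9
  x1, x2, x3 ≥ 0.
The minimum-cost mix takes nothing from ferrosilicon — only steel scrap, stainless scrap. There the manganese and the steel scrap cap constraints are tight.
So steel scrap = 0.9 kg, stainless scrap = 1.193 kg.
Hence cost = 0.43·0.9 + 2.45·1.193 = $3.3099.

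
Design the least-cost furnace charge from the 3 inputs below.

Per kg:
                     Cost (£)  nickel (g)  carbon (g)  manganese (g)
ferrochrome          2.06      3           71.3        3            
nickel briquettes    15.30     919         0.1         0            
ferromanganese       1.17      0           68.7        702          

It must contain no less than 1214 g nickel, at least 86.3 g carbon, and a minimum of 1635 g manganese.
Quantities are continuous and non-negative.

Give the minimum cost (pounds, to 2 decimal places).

£22.94

Let x1 = kg of ferrochrome, x2 = kg of nickel briquettes, x3 = kg of ferromanganese.
Minimize 2.06x1 + 15.3x2 + 1.17x3 s.t.:
  3x1 + 919x2 ≥ 1214   (nickel)
  71.3x1 + 0.1x2 + 68.7x3 ≥ 86.3   (carbon)
  3x1 + 702x3 ≥ 1635   (manganese)
  x1, x2, x3 ≥ 0.
The minimum-cost mix takes nothing from ferrochrome — only nickel briquettes, ferromanganese. The nickel and manganese requirements are met with equality.
So nickel briquettes = 1.321 kg, ferromanganese = 2.329 kg.
Total cost: 15.3·1.321 + 1.17·2.329 = 22.9362.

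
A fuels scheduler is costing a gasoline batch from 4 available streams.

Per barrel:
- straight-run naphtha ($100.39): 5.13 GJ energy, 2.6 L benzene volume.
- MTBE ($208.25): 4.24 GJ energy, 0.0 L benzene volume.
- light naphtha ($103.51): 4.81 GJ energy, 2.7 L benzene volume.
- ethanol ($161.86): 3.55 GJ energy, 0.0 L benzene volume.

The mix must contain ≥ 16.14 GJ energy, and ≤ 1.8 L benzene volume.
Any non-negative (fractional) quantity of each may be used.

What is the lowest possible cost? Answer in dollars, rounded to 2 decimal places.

$643.46

Let x1 = barrels of straight-run naphtha, x2 = barrels of MTBE, x3 = barrels of light naphtha, x4 = barrels of ethanol.
min 100.39x1 + 208.25x2 + 103.51x3 + 161.86x4 subject to:
  5.13x1 + 4.24x2 + 4.81x3 + 3.55x4 ≥ 16.14   (energy)
  2.6x1 + 2.7x3 ≤ 1.8   (benzene volume)
  x1, x2, x3, x4 ≥ 0.
At the optimum only straight-run naphtha, ethanol are positive (MTBE, light naphtha = 0). The energy and benzene volume requirements are met with equality.
So straight-run naphtha = 0.6923 barrels, ethanol = 3.546 barrels.
Hence cost = 100.39·0.6923 + 161.86·3.546 = $643.4556.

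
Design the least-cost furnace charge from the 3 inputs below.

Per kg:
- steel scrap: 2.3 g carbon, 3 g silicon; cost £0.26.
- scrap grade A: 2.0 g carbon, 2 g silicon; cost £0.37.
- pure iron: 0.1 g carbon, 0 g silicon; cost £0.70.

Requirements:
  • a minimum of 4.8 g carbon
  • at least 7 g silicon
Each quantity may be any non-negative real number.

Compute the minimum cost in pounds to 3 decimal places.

£0.607

Let x1 = kg of steel scrap, x2 = kg of scrap grade A, x3 = kg of pure iron.
min 0.26x1 + 0.37x2 + 0.7x3 s.t.:
  2.3x1 + 2x2 + 0.1x3 ≥ 4.8   (carbon)
  3x1 + 2x2 ≥ 7   (silicon)
  x1, x2, x3 ≥ 0.
The cheapest feasible vertex uses only steel scrap; scrap grade A, pure iron are not used. Binding constraint: silicon.
That vertex is x1 = 2.333.
Hence cost = 0.26·2.333 = £0.60658.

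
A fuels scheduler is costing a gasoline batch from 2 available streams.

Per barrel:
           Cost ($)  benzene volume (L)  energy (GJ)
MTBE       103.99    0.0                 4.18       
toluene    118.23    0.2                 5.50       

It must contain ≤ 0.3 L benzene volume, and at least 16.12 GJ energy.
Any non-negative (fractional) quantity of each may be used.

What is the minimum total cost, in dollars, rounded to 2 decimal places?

This is a linear program. Let x1 = barrels of MTBE, x2 = barrels of toluene.
Minimize 103.99x1 + 118.23x2 s.t.:
  0.2x2 ≤ 0.3   (benzene volume)
  4.18x1 + 5.5x2 ≥ 16.12   (energy)
  x1, x2 ≥ 0.
Both inputs are positive at the optimum. There the benzene volume and energy constraints are tight.
Solving gives x1 = 1.882775, x2 = 1.5.
Total cost: 103.99·1.882775 + 118.23·1.5 = 373.1348.

$373.13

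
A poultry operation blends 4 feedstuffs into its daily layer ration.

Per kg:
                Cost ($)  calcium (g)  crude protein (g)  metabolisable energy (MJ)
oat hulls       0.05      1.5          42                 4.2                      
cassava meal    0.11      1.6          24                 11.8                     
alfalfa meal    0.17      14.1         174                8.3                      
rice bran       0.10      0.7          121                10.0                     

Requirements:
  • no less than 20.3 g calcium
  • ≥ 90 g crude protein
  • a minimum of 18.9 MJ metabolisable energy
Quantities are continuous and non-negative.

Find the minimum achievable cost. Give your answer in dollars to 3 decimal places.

This is a linear program. Let x1 = kg of oat hulls, x2 = kg of cassava meal, x3 = kg of alfalfa meal, x4 = kg of rice bran.
Minimize 0.05x1 + 0.11x2 + 0.17x3 + 0.1x4 subject to:
  1.5x1 + 1.6x2 + 14.1x3 + 0.7x4 ≥ 20.3   (calcium)
  42x1 + 24x2 + 174x3 + 121x4 ≥ 90   (crude protein)
  4.2x1 + 11.8x2 + 8.3x3 + 10x4 ≥ 18.9   (metabolisable energy)
  x1, x2, x3, x4 ≥ 0.
The cheapest feasible vertex uses only cassava meal, alfalfa meal; oat hulls, rice bran are not used. There the calcium and metabolisable energy constraints are tight.
Solving gives x2 = 0.6401, x3 = 1.367.
Hence cost = 0.11·0.6401 + 0.17·1.367 = $0.30280.

$0.303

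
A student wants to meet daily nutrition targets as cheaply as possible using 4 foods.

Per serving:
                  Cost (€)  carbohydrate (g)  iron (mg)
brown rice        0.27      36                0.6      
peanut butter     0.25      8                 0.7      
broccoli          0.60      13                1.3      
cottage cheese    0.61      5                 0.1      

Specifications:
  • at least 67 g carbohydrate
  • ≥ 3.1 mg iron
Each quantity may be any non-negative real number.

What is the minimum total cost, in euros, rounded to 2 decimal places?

€1.17

This is a linear program. Let x1 = servings of brown rice, x2 = servings of peanut butter, x3 = servings of broccoli, x4 = servings of cottage cheese.
Minimise 0.27x1 + 0.25x2 + 0.6x3 + 0.61x4 with:
  36x1 + 8x2 + 13x3 + 5x4 ≥ 67   (carbohydrate)
  0.6x1 + 0.7x2 + 1.3x3 + 0.1x4 ≥ 3.1   (iron)
  x1, x2, x3, x4 ≥ 0.
At the optimum only brown rice, peanut butter are positive (broccoli, cottage cheese = 0). Binding constraints: carbohydrate and iron.
Optimal quantities: brown rice = 1.083 servings, peanut butter = 3.5 servings.
Total cost: 0.27·1.083 + 0.25·3.5 = 1.1674.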